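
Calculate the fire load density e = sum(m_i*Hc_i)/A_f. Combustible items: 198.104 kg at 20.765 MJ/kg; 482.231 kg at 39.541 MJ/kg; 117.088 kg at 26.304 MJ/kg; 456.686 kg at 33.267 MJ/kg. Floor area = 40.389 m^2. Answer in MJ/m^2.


Total energy = 198.104*20.765 + 482.231*39.541 + 117.088*26.304 + 456.686*33.267
= 4113.630 + 19067.90 + 3079.883 + 15192.57
= 41453.98 MJ
e = 41453.98 / 40.389 = 1026.4 MJ/m^2

1026.4 MJ/m^2


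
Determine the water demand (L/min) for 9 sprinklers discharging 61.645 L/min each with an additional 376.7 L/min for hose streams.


Sprinkler demand = 9 * 61.645 = 554.805 L/min
Total = 554.805 + 376.7 = 931.505 L/min

931.505 L/min


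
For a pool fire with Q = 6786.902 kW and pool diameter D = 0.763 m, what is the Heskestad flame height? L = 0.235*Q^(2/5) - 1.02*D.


Q^(2/5) = 34.093
0.235 * Q^(2/5) = 8.0119
1.02 * D = 0.77826
L = 7.2337 m

7.2337 m


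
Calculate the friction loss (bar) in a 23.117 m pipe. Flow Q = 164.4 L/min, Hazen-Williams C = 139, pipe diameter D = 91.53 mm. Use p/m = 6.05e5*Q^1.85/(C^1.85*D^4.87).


Q^1.85 = 12572
C^1.85 = 9216.7
D^4.87 = 3.5712e+09
p/m = 0.00023109 bar/m
p_total = 0.00023109 * 23.117 = 0.0053421 bar

0.0053421 bar


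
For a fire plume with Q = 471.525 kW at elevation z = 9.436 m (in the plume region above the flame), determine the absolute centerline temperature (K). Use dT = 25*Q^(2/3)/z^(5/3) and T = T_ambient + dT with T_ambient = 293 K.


Q^(2/3) = 60.581
z^(5/3) = 42.135
dT = 25 * 60.581 / 42.135 = 35.944 K
T = 293 + 35.944 = 328.94 K

328.94 K


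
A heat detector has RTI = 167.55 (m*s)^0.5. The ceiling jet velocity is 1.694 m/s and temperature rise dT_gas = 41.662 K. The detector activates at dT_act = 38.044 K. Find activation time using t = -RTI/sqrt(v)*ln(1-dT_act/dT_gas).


dT_act/dT_gas = 0.91316
ln(1 - 0.91316) = -2.4437
t = -167.55 / sqrt(1.694) * -2.4437 = 314.58 s

314.58 s


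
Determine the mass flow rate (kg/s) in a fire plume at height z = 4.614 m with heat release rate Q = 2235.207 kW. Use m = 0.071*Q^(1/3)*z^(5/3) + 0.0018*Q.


Q^(1/3) = 13.075
z^(5/3) = 12.788
First term = 0.071 * 13.075 * 12.788 = 11.871
Second term = 0.0018 * 2235.207 = 4.0234
m = 15.895 kg/s

15.895 kg/s


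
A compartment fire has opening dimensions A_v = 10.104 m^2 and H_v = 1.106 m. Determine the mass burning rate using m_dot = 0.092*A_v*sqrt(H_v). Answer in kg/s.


sqrt(H_v) = 1.0517
m_dot = 0.092 * 10.104 * 1.0517 = 0.97759 kg/s

0.97759 kg/s


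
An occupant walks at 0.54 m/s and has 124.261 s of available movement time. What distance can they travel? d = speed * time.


d = 0.54 * 124.261 = 67.101 m

67.101 m


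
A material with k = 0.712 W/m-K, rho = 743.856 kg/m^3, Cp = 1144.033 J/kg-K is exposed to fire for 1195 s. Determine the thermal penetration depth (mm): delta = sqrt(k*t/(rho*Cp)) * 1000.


alpha = 0.712 / (743.856 * 1144.033) = 8.3667e-07 m^2/s
alpha * t = 0.00099982
delta = sqrt(0.00099982) * 1000 = 31.620 mm

31.620 mm


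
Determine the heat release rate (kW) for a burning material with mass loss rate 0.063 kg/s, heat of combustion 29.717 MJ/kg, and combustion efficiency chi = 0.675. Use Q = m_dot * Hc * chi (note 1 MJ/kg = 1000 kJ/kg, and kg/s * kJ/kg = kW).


Hc = 29.717 MJ/kg = 29.717 * 1000 kJ/kg = 29717 kJ/kg
Q = 0.063 kg/s * 29717 kJ/kg * 0.675 = 1263.7 kW

1263.7 kW


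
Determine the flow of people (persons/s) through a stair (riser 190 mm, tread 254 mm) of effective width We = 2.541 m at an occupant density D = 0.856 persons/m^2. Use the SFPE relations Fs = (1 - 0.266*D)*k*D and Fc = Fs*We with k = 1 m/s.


1 - 0.266*D = 1 - 0.266*0.856 = 0.77230
Fs = 0.77230 * 1 * 0.856 = 0.66109 persons/(s*m)
Fc = 0.66109 * 2.541 = 1.6798 persons/s

1.6798 persons/s


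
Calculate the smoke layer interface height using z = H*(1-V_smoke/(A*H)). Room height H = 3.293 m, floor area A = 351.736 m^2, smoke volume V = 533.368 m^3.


V/(A*H) = 0.46049
1 - 0.46049 = 0.53951
z = 3.293 * 0.53951 = 1.7766 m

1.7766 m


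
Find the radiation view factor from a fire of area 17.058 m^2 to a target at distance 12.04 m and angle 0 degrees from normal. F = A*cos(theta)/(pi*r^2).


cos(0 deg) = 1
pi*r^2 = 455.41
F = 17.058 * 1 / 455.41 = 0.037456

0.037456


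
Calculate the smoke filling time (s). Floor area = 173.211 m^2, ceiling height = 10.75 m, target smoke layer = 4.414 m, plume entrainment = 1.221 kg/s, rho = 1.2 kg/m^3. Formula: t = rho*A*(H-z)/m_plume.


H - z = 6.336 m
t = 1.2 * 173.211 * 6.336 / 1.221 = 1078.6 s

1078.6 s


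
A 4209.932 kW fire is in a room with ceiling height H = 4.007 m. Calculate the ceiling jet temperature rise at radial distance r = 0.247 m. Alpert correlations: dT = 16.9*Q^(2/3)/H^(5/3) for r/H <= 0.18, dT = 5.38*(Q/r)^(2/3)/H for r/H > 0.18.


r/H = 0.247 / 4.007 = 0.061642
r/H <= 0.18, so dT = 16.9*Q^(2/3)/H^(5/3)
Q^(2/3) = 260.73
H^(5/3) = 10.109
dT = 16.9 * 260.73 / 10.109 = 435.88 K

435.88 K


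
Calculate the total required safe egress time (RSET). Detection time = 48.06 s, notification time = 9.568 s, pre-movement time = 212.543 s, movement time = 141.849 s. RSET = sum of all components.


Total = 48.06 + 9.568 + 212.543 + 141.849 = 412.02 s

412.02 s


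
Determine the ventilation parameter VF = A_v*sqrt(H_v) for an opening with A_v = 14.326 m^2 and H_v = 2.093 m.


sqrt(H_v) = 1.4467
VF = 14.326 * 1.4467 = 20.726 m^(5/2)

20.726 m^(5/2)


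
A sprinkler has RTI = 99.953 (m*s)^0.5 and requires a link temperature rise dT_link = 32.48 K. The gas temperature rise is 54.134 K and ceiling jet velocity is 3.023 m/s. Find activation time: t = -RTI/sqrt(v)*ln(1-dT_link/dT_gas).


dT_link/dT_gas = 0.59999
ln(1 - 0.59999) = -0.91627
t = -99.953 / sqrt(3.023) * -0.91627 = 52.675 s

52.675 s


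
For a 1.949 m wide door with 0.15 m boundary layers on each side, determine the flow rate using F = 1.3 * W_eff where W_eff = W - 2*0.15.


W_eff = 1.949 - 0.30 = 1.649 m
F = 1.3 * 1.649 = 2.1437 persons/s

2.1437 persons/s


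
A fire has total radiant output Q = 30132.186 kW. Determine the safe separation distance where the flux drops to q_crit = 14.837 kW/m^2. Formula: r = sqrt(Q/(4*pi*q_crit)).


4*pi*q_crit = 186.45
Q/(4*pi*q_crit) = 161.61
r = sqrt(161.61) = 12.713 m

12.713 m


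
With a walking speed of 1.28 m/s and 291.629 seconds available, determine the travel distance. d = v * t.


d = 1.28 * 291.629 = 373.29 m

373.29 m


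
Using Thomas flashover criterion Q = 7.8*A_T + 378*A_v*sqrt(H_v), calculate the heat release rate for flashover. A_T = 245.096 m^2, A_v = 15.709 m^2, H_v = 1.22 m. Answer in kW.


7.8*A_T = 1911.7
sqrt(H_v) = 1.1045
378*A_v*sqrt(H_v) = 6558.7
Q = 1911.7 + 6558.7 = 8470.5 kW

8470.5 kW


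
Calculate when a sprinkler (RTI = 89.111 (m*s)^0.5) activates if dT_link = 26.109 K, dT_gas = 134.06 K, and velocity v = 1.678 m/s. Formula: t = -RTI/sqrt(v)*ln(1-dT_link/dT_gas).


dT_link/dT_gas = 0.19476
ln(1 - 0.19476) = -0.21661
t = -89.111 / sqrt(1.678) * -0.21661 = 14.901 s

14.901 s


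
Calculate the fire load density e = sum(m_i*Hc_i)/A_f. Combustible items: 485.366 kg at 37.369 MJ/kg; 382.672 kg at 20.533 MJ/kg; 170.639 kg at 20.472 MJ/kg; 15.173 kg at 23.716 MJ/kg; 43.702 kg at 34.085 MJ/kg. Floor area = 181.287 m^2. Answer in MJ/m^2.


Total energy = 485.366*37.369 + 382.672*20.533 + 170.639*20.472 + 15.173*23.716 + 43.702*34.085
= 18137.64 + 7857.404 + 3493.322 + 359.8429 + 1489.583
= 31337.79 MJ
e = 31337.79 / 181.287 = 172.86 MJ/m^2

172.86 MJ/m^2


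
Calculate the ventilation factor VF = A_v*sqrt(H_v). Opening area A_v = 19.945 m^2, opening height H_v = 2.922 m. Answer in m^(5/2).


sqrt(H_v) = 1.7094
VF = 19.945 * 1.7094 = 34.094 m^(5/2)

34.094 m^(5/2)


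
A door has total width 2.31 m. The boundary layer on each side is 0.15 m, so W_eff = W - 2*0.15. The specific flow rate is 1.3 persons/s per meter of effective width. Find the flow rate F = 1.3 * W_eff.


W_eff = 2.31 - 0.30 = 2.01 m
F = 1.3 * 2.01 = 2.613 persons/s

2.613 persons/s


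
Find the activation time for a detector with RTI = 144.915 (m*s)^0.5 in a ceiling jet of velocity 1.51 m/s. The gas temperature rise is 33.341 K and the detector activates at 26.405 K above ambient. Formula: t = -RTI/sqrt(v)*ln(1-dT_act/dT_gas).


dT_act/dT_gas = 0.79197
ln(1 - 0.79197) = -1.5701
t = -144.915 / sqrt(1.51) * -1.5701 = 185.16 s

185.16 s


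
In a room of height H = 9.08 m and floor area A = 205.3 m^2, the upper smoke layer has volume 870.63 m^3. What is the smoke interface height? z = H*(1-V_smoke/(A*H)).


V/(A*H) = 0.46705
1 - 0.46705 = 0.53295
z = 9.08 * 0.53295 = 4.8392 m

4.8392 m


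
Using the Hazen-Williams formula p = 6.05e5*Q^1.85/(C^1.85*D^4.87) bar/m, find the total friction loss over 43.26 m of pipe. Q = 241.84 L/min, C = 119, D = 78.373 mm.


Q^1.85 = 25676
C^1.85 = 6914.5
D^4.87 = 1.6772e+09
p/m = 0.0013395 bar/m
p_total = 0.0013395 * 43.26 = 0.057945 bar

0.057945 bar


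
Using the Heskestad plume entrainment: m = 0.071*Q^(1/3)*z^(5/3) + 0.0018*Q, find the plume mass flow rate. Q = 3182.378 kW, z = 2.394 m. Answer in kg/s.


Q^(1/3) = 14.709
z^(5/3) = 4.2842
First term = 0.071 * 14.709 * 4.2842 = 4.4742
Second term = 0.0018 * 3182.378 = 5.7283
m = 10.202 kg/s

10.202 kg/s


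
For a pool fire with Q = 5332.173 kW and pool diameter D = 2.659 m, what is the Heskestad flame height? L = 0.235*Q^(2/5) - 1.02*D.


Q^(2/5) = 30.957
0.235 * Q^(2/5) = 7.2749
1.02 * D = 2.7122
L = 4.5628 m

4.5628 m


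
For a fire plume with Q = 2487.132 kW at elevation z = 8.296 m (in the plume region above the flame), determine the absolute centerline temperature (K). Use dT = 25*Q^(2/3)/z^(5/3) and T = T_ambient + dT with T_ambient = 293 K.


Q^(2/3) = 183.57
z^(5/3) = 33.998
dT = 25 * 183.57 / 33.998 = 134.99 K
T = 293 + 134.99 = 427.99 K

427.99 K


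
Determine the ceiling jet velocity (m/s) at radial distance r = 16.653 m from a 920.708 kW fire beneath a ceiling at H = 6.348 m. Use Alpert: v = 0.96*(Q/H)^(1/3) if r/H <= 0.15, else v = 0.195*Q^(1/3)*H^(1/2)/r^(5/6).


r/H = 16.653 / 6.348 = 2.6233
r/H > 0.15, so v = 0.195*Q^(1/3)*H^(1/2)/r^(5/6)
Q^(1/3) = 9.7284
H^(1/2) = 2.5195
r^(5/6) = 10.421
v = 0.195 * 9.7284 * 2.5195 / 10.421 = 0.45865 m/s

0.45865 m/s


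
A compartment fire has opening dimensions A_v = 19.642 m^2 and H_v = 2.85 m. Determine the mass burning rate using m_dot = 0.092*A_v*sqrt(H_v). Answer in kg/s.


sqrt(H_v) = 1.6882
m_dot = 0.092 * 19.642 * 1.6882 = 3.0507 kg/s

3.0507 kg/s


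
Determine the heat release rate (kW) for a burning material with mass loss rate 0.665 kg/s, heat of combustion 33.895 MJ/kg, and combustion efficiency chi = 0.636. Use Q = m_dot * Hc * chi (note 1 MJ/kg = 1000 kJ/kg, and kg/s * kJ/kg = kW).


Hc = 33.895 MJ/kg = 33.895 * 1000 kJ/kg = 33895 kJ/kg
Q = 0.665 kg/s * 33895 kJ/kg * 0.636 = 14336 kW

14336 kW


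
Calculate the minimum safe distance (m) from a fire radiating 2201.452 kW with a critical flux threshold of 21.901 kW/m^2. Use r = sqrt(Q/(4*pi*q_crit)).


4*pi*q_crit = 275.22
Q/(4*pi*q_crit) = 7.9990
r = sqrt(7.9990) = 2.8282 m

2.8282 m


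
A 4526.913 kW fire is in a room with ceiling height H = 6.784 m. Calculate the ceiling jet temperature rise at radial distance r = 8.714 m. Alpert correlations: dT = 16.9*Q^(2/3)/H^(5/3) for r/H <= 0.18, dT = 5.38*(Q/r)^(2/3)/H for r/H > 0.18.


r/H = 8.714 / 6.784 = 1.2845
r/H > 0.18, so dT = 5.38*(Q/r)^(2/3)/H
Q/r = 519.50
(Q/r)^(2/3) = 64.623
dT = 5.38 * 64.623 / 6.784 = 51.249 K

51.249 K


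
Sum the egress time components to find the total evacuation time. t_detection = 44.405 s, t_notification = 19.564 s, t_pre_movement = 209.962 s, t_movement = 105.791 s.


Total = 44.405 + 19.564 + 209.962 + 105.791 = 379.722 s

379.722 s


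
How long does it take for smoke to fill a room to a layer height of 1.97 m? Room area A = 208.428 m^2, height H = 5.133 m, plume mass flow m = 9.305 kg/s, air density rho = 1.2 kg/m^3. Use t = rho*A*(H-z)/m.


H - z = 3.163 m
t = 1.2 * 208.428 * 3.163 / 9.305 = 85.020 s

85.020 s


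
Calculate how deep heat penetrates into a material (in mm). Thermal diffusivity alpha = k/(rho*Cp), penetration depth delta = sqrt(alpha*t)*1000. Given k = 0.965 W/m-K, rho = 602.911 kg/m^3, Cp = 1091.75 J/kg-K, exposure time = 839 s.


alpha = 0.965 / (602.911 * 1091.75) = 1.4661e-06 m^2/s
alpha * t = 0.0012300
delta = sqrt(0.0012300) * 1000 = 35.072 mm

35.072 mm


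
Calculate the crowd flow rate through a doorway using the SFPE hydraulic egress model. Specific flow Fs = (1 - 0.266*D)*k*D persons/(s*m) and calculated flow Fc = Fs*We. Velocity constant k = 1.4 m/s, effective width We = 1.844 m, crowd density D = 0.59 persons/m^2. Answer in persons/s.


1 - 0.266*D = 1 - 0.266*0.59 = 0.84306
Fs = 0.84306 * 1.4 * 0.59 = 0.69637 persons/(s*m)
Fc = 0.69637 * 1.844 = 1.2841 persons/s

1.2841 persons/s


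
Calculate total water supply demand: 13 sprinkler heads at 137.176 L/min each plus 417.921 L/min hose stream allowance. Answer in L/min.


Sprinkler demand = 13 * 137.176 = 1783.288 L/min
Total = 1783.288 + 417.921 = 2201.209 L/min

2201.209 L/min


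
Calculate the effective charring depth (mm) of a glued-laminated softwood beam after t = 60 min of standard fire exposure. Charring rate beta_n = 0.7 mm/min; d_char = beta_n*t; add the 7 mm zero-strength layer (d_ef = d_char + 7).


d_char = 0.7 * 60 = 42 mm
d_ef = 42 + 1.0*7 = 49 mm

49 mm


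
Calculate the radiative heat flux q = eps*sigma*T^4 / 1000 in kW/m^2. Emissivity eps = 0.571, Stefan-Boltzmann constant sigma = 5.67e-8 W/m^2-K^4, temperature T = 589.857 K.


T^4 = 1.2106e+11
q = 0.571 * 5.67e-8 * 1.2106e+11 / 1000 = 3.9193 kW/m^2

3.9193 kW/m^2


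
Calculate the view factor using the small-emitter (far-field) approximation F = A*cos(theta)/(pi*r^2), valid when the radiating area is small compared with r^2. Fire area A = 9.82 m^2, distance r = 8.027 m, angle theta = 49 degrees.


cos(49 deg) = 0.65606
pi*r^2 = 202.42
F = 9.82 * 0.65606 / 202.42 = 0.031827

0.031827


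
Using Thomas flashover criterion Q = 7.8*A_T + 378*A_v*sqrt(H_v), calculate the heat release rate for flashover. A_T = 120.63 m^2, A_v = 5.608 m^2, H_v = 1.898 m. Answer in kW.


7.8*A_T = 940.914
sqrt(H_v) = 1.3777
378*A_v*sqrt(H_v) = 2920.4
Q = 940.914 + 2920.4 = 3861.4 kW

3861.4 kW


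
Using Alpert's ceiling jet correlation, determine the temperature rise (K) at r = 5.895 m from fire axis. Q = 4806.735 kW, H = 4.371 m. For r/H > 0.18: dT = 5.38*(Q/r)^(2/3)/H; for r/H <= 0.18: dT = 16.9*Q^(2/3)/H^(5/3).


r/H = 5.895 / 4.371 = 1.3487
r/H > 0.18, so dT = 5.38*(Q/r)^(2/3)/H
Q/r = 815.39
(Q/r)^(2/3) = 87.279
dT = 5.38 * 87.279 / 4.371 = 107.43 K

107.43 K


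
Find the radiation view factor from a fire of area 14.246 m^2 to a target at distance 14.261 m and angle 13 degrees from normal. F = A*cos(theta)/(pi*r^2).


cos(13 deg) = 0.97437
pi*r^2 = 638.92
F = 14.246 * 0.97437 / 638.92 = 0.021725

0.021725


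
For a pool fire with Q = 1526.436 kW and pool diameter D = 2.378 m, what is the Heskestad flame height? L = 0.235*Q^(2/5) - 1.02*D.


Q^(2/5) = 18.770
0.235 * Q^(2/5) = 4.4110
1.02 * D = 2.4256
L = 1.9855 m

1.9855 m


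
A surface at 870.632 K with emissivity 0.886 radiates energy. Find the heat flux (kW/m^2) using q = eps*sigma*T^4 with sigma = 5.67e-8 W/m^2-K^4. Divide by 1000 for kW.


T^4 = 5.7456e+11
q = 0.886 * 5.67e-8 * 5.7456e+11 / 1000 = 28.864 kW/m^2

28.864 kW/m^2


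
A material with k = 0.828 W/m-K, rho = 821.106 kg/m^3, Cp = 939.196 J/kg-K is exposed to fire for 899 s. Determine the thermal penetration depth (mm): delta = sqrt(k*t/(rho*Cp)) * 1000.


alpha = 0.828 / (821.106 * 939.196) = 1.0737e-06 m^2/s
alpha * t = 0.00096524
delta = sqrt(0.00096524) * 1000 = 31.068 mm

31.068 mm


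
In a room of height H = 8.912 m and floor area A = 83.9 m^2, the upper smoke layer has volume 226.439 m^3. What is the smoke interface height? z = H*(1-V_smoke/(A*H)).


V/(A*H) = 0.30284
1 - 0.30284 = 0.69716
z = 8.912 * 0.69716 = 6.2131 m

6.2131 m


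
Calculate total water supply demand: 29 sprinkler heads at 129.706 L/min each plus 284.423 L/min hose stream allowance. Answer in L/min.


Sprinkler demand = 29 * 129.706 = 3761.474 L/min
Total = 3761.474 + 284.423 = 4045.897 L/min

4045.897 L/min


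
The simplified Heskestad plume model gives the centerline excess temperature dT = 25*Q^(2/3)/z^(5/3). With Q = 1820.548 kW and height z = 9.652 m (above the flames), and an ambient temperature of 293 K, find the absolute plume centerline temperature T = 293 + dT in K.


Q^(2/3) = 149.10
z^(5/3) = 43.755
dT = 25 * 149.10 / 43.755 = 85.188 K
T = 293 + 85.188 = 378.19 K

378.19 K


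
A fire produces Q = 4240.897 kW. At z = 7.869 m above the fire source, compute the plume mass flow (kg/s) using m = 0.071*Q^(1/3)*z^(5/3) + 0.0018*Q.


Q^(1/3) = 16.186
z^(5/3) = 31.131
First term = 0.071 * 16.186 * 31.131 = 35.778
Second term = 0.0018 * 4240.897 = 7.6336
m = 43.411 kg/s

43.411 kg/s


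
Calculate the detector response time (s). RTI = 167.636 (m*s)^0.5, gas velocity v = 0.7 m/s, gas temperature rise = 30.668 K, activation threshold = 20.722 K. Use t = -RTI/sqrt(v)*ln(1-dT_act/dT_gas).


dT_act/dT_gas = 0.67569
ln(1 - 0.67569) = -1.1260
t = -167.636 / sqrt(0.7) * -1.1260 = 225.62 s

225.62 s


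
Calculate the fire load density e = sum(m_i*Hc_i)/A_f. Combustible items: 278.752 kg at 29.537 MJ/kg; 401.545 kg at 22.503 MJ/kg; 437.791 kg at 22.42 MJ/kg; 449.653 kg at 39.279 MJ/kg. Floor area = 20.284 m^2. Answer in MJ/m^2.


Total energy = 278.752*29.537 + 401.545*22.503 + 437.791*22.42 + 449.653*39.279
= 8233.498 + 9035.967 + 9815.274 + 17661.92
= 44746.66 MJ
e = 44746.66 / 20.284 = 2206.0 MJ/m^2

2206.0 MJ/m^2


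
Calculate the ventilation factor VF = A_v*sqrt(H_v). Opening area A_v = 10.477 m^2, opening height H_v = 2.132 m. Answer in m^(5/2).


sqrt(H_v) = 1.4601
VF = 10.477 * 1.4601 = 15.298 m^(5/2)

15.298 m^(5/2)


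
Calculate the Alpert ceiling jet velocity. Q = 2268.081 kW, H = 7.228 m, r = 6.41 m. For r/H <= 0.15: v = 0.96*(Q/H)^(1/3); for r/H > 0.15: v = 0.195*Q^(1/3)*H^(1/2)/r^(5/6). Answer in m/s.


r/H = 6.41 / 7.228 = 0.88683
r/H > 0.15, so v = 0.195*Q^(1/3)*H^(1/2)/r^(5/6)
Q^(1/3) = 13.139
H^(1/2) = 2.6885
r^(5/6) = 4.7031
v = 0.195 * 13.139 * 2.6885 / 4.7031 = 1.4646 m/s

1.4646 m/s


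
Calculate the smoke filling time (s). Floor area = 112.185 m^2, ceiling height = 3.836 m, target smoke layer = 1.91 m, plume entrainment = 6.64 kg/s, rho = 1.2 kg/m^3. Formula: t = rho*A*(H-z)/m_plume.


H - z = 1.926 m
t = 1.2 * 112.185 * 1.926 / 6.64 = 39.048 s

39.048 s


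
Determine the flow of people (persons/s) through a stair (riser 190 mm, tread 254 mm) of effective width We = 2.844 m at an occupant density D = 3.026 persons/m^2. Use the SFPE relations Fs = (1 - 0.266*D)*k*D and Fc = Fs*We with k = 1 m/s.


1 - 0.266*D = 1 - 0.266*3.026 = 0.19508
Fs = 0.19508 * 1 * 3.026 = 0.59032 persons/(s*m)
Fc = 0.59032 * 2.844 = 1.6789 persons/s

1.6789 persons/s


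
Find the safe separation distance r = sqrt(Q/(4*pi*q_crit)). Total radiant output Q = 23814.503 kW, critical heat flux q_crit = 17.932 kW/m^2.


4*pi*q_crit = 225.34
Q/(4*pi*q_crit) = 105.68
r = sqrt(105.68) = 10.280 m

10.280 m


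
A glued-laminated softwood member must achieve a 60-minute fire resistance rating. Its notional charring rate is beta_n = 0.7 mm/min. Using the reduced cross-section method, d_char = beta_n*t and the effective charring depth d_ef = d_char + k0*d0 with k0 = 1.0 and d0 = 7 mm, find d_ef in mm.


d_char = 0.7 * 60 = 42 mm
d_ef = 42 + 1.0*7 = 49 mm

49 mm


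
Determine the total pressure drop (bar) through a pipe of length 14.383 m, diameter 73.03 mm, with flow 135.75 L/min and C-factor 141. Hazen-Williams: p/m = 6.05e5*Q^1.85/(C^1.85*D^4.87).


Q^1.85 = 8822.0
C^1.85 = 9463.6
D^4.87 = 1.1892e+09
p/m = 0.00047426 bar/m
p_total = 0.00047426 * 14.383 = 0.0068213 bar

0.0068213 bar


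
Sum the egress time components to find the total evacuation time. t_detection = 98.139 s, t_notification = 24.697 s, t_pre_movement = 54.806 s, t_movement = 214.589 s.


Total = 98.139 + 24.697 + 54.806 + 214.589 = 392.231 s

392.231 s


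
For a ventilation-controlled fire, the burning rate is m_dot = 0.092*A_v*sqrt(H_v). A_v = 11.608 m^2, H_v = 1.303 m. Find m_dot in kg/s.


sqrt(H_v) = 1.1415
m_dot = 0.092 * 11.608 * 1.1415 = 1.2190 kg/s

1.2190 kg/s


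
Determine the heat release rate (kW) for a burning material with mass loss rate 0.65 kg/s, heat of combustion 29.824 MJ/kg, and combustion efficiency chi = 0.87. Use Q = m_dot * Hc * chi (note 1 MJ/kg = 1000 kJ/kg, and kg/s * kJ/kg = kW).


Hc = 29.824 MJ/kg = 29.824 * 1000 kJ/kg = 29824 kJ/kg
Q = 0.65 kg/s * 29824 kJ/kg * 0.87 = 16865.472 kW

16865.472 kW


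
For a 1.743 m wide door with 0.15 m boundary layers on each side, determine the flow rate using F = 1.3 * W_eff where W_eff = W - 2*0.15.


W_eff = 1.743 - 0.30 = 1.443 m
F = 1.3 * 1.443 = 1.8759 persons/s

1.8759 persons/s


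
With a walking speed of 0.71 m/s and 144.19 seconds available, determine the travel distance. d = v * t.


d = 0.71 * 144.19 = 102.37 m

102.37 m


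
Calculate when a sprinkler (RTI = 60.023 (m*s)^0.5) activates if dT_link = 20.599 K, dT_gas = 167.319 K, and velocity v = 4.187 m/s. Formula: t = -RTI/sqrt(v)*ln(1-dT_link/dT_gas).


dT_link/dT_gas = 0.12311
ln(1 - 0.12311) = -0.13138
t = -60.023 / sqrt(4.187) * -0.13138 = 3.8537 s

3.8537 s


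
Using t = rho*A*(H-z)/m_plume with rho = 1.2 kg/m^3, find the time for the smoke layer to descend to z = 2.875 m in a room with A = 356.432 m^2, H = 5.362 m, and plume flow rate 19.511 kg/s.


H - z = 2.487 m
t = 1.2 * 356.432 * 2.487 / 19.511 = 54.520 s

54.520 s


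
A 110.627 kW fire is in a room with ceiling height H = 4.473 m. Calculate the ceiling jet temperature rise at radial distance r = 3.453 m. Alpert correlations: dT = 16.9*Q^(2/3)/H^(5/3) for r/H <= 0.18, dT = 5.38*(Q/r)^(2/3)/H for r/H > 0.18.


r/H = 3.453 / 4.473 = 0.77197
r/H > 0.18, so dT = 5.38*(Q/r)^(2/3)/H
Q/r = 32.038
(Q/r)^(2/3) = 10.087
dT = 5.38 * 10.087 / 4.473 = 12.133 K

12.133 K


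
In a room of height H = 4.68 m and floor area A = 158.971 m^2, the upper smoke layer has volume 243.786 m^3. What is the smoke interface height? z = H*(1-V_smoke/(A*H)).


V/(A*H) = 0.32768
1 - 0.32768 = 0.67232
z = 4.68 * 0.67232 = 3.1465 m

3.1465 m


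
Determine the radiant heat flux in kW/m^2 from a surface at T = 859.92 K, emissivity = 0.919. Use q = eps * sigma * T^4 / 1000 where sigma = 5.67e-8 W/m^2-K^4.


T^4 = 5.4680e+11
q = 0.919 * 5.67e-8 * 5.4680e+11 / 1000 = 28.493 kW/m^2

28.493 kW/m^2


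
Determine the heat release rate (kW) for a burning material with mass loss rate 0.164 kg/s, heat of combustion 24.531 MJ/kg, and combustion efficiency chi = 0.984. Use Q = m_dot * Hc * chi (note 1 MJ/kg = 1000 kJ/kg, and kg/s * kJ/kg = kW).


Hc = 24.531 MJ/kg = 24.531 * 1000 kJ/kg = 24531 kJ/kg
Q = 0.164 kg/s * 24531 kJ/kg * 0.984 = 3958.7 kW

3958.7 kW


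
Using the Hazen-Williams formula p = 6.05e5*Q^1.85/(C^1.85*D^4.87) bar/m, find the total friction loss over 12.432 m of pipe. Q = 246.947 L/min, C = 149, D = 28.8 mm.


Q^1.85 = 26688
C^1.85 = 10481
D^4.87 = 1.2801e+07
p/m = 0.12035 bar/m
p_total = 0.12035 * 12.432 = 1.4962 bar

1.4962 bar


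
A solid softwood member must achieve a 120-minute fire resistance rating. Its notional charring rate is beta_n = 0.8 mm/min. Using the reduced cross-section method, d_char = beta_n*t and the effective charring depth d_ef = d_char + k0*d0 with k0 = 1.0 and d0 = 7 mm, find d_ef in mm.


d_char = 0.8 * 120 = 96 mm
d_ef = 96 + 1.0*7 = 103 mm

103 mm


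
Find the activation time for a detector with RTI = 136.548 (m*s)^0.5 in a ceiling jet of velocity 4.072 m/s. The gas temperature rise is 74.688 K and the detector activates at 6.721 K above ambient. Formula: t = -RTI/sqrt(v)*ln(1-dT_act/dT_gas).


dT_act/dT_gas = 0.089988
ln(1 - 0.089988) = -0.094297
t = -136.548 / sqrt(4.072) * -0.094297 = 6.3809 s

6.3809 s


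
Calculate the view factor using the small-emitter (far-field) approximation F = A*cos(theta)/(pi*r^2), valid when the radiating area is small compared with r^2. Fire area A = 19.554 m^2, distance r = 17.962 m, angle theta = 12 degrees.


cos(12 deg) = 0.97815
pi*r^2 = 1013.6
F = 19.554 * 0.97815 / 1013.6 = 0.018870

0.018870


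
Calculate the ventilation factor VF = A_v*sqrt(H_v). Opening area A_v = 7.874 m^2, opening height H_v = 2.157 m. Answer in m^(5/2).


sqrt(H_v) = 1.4687
VF = 7.874 * 1.4687 = 11.564 m^(5/2)

11.564 m^(5/2)


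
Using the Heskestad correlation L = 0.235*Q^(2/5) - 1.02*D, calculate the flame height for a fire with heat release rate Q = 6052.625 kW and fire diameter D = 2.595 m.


Q^(2/5) = 32.567
0.235 * Q^(2/5) = 7.6532
1.02 * D = 2.6469
L = 5.0063 m

5.0063 m


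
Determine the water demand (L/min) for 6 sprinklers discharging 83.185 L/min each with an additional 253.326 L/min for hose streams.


Sprinkler demand = 6 * 83.185 = 499.11 L/min
Total = 499.11 + 253.326 = 752.436 L/min

752.436 L/min


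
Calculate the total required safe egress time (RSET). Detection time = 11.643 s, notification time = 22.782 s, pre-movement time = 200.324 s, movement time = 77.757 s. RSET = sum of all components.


Total = 11.643 + 22.782 + 200.324 + 77.757 = 312.506 s

312.506 s


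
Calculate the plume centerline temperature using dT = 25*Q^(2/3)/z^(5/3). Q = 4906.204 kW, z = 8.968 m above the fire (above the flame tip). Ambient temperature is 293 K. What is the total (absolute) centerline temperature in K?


Q^(2/3) = 288.73
z^(5/3) = 38.710
dT = 25 * 288.73 / 38.710 = 186.47 K
T = 293 + 186.47 = 479.47 K

479.47 K


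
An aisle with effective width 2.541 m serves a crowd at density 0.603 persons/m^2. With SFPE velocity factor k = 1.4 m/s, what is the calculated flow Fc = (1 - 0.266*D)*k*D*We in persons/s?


1 - 0.266*D = 1 - 0.266*0.603 = 0.83960
Fs = 0.83960 * 1.4 * 0.603 = 0.70879 persons/(s*m)
Fc = 0.70879 * 2.541 = 1.8010 persons/s

1.8010 persons/s


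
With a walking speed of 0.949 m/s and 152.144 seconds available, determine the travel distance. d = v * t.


d = 0.949 * 152.144 = 144.38 m

144.38 m


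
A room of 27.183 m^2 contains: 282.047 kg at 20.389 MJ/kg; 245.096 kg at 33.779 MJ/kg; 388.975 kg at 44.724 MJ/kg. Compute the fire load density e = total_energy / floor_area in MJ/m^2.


Total energy = 282.047*20.389 + 245.096*33.779 + 388.975*44.724
= 5750.656 + 8279.098 + 17396.52
= 31426.27 MJ
e = 31426.27 / 27.183 = 1156.1 MJ/m^2

1156.1 MJ/m^2


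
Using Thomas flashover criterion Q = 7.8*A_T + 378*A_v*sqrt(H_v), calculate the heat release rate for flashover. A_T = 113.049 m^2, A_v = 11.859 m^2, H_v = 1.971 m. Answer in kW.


7.8*A_T = 881.78
sqrt(H_v) = 1.4039
378*A_v*sqrt(H_v) = 6293.4
Q = 881.78 + 6293.4 = 7175.2 kW

7175.2 kW


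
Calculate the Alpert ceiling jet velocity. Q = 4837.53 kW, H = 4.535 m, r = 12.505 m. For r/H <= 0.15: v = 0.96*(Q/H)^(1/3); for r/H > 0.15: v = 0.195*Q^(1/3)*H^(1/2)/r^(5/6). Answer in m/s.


r/H = 12.505 / 4.535 = 2.7574
r/H > 0.15, so v = 0.195*Q^(1/3)*H^(1/2)/r^(5/6)
Q^(1/3) = 16.913
H^(1/2) = 2.1296
r^(5/6) = 8.2080
v = 0.195 * 16.913 * 2.1296 / 8.2080 = 0.85565 m/s

0.85565 m/s


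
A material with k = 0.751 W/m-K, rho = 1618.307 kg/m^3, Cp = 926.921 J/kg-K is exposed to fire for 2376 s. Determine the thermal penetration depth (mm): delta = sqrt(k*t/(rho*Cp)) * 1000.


alpha = 0.751 / (1618.307 * 926.921) = 5.0065e-07 m^2/s
alpha * t = 0.0011896
delta = sqrt(0.0011896) * 1000 = 34.490 mm

34.490 mm


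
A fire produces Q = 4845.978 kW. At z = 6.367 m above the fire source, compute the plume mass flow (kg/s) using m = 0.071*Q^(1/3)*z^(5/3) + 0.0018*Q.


Q^(1/3) = 16.922
z^(5/3) = 21.872
First term = 0.071 * 16.922 * 21.872 = 26.279
Second term = 0.0018 * 4845.978 = 8.7228
m = 35.002 kg/s

35.002 kg/s


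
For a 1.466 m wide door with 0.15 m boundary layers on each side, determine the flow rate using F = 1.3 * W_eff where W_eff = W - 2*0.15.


W_eff = 1.466 - 0.30 = 1.166 m
F = 1.3 * 1.166 = 1.5158 persons/s

1.5158 persons/s


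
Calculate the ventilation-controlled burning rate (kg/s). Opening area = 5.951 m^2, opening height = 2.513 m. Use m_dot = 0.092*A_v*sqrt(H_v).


sqrt(H_v) = 1.5852
m_dot = 0.092 * 5.951 * 1.5852 = 0.86791 kg/s

0.86791 kg/s


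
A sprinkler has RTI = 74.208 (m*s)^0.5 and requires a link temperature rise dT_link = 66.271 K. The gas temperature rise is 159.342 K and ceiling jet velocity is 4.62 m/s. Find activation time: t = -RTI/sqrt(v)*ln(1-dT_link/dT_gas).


dT_link/dT_gas = 0.41590
ln(1 - 0.41590) = -0.53769
t = -74.208 / sqrt(4.62) * -0.53769 = 18.564 s

18.564 s


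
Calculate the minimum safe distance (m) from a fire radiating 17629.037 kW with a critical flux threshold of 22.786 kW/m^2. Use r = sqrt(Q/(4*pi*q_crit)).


4*pi*q_crit = 286.34
Q/(4*pi*q_crit) = 61.567
r = sqrt(61.567) = 7.8465 m

7.8465 m


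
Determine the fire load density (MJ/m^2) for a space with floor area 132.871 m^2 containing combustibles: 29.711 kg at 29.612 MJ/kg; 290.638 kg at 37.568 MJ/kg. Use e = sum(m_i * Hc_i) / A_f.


Total energy = 29.711*29.612 + 290.638*37.568
= 879.8021 + 10918.69
= 11798.49 MJ
e = 11798.49 / 132.871 = 88.797 MJ/m^2

88.797 MJ/m^2


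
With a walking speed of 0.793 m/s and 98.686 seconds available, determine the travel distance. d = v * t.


d = 0.793 * 98.686 = 78.258 m

78.258 m


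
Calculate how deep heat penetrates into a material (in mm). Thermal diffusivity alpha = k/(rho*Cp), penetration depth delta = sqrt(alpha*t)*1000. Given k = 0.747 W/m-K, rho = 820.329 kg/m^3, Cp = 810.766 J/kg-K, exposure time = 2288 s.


alpha = 0.747 / (820.329 * 810.766) = 1.1231e-06 m^2/s
alpha * t = 0.0025698
delta = sqrt(0.0025698) * 1000 = 50.693 mm

50.693 mm


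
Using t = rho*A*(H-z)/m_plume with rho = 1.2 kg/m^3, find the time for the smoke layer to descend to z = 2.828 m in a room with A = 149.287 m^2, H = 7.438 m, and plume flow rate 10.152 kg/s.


H - z = 4.61 m
t = 1.2 * 149.287 * 4.61 / 10.152 = 81.349 s

81.349 s


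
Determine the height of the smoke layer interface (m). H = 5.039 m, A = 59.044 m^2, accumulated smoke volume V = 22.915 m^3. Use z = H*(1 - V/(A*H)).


V/(A*H) = 0.077019
1 - 0.077019 = 0.92298
z = 5.039 * 0.92298 = 4.6509 m

4.6509 m


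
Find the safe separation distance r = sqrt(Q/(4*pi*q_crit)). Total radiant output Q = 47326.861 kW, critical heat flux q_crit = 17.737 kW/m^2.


4*pi*q_crit = 222.89
Q/(4*pi*q_crit) = 212.33
r = sqrt(212.33) = 14.572 m

14.572 m


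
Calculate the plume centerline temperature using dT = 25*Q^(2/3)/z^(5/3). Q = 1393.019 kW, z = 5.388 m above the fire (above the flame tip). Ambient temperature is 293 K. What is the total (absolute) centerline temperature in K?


Q^(2/3) = 124.73
z^(5/3) = 16.559
dT = 25 * 124.73 / 16.559 = 188.31 K
T = 293 + 188.31 = 481.31 K

481.31 K


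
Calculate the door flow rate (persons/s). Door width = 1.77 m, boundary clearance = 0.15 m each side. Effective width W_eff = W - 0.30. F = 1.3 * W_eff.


W_eff = 1.77 - 0.30 = 1.47 m
F = 1.3 * 1.47 = 1.911 persons/s

1.911 persons/s


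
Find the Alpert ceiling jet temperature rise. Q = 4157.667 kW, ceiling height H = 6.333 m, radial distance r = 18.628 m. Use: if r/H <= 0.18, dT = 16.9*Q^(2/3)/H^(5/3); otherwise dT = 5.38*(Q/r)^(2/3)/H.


r/H = 18.628 / 6.333 = 2.9414
r/H > 0.18, so dT = 5.38*(Q/r)^(2/3)/H
Q/r = 223.19
(Q/r)^(2/3) = 36.795
dT = 5.38 * 36.795 / 6.333 = 31.258 K

31.258 K


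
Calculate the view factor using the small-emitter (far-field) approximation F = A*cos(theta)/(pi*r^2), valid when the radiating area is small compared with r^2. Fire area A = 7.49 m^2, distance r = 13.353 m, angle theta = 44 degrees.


cos(44 deg) = 0.71934
pi*r^2 = 560.15
F = 7.49 * 0.71934 / 560.15 = 0.0096185

0.0096185


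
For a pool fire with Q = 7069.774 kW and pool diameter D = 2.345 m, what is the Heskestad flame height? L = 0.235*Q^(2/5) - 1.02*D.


Q^(2/5) = 34.655
0.235 * Q^(2/5) = 8.1439
1.02 * D = 2.3919
L = 5.7520 m

5.7520 m


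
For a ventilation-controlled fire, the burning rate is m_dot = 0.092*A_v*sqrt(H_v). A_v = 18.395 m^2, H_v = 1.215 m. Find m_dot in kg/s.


sqrt(H_v) = 1.1023
m_dot = 0.092 * 18.395 * 1.1023 = 1.8654 kg/s

1.8654 kg/s


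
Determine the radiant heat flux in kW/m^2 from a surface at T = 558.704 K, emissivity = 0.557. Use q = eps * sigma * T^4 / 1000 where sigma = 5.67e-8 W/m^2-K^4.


T^4 = 9.7438e+10
q = 0.557 * 5.67e-8 * 9.7438e+10 / 1000 = 3.0773 kW/m^2

3.0773 kW/m^2


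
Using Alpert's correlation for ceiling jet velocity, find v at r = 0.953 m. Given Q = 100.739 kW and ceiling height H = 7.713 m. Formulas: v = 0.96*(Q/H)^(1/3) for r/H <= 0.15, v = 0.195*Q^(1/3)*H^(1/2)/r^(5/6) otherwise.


r/H = 0.953 / 7.713 = 0.12356
r/H <= 0.15, so v = 0.96*(Q/H)^(1/3)
Q/H = 13.061
(Q/H)^(1/3) = 2.3550
v = 0.96 * 2.3550 = 2.2608 m/s

2.2608 m/s


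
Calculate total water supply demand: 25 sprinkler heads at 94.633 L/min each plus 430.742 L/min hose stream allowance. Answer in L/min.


Sprinkler demand = 25 * 94.633 = 2365.825 L/min
Total = 2365.825 + 430.742 = 2796.567 L/min

2796.567 L/min


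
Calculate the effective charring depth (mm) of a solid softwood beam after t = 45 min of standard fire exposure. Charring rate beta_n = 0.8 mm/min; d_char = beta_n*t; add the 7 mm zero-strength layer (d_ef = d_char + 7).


d_char = 0.8 * 45 = 36 mm
d_ef = 36 + 1.0*7 = 43 mm

43 mm


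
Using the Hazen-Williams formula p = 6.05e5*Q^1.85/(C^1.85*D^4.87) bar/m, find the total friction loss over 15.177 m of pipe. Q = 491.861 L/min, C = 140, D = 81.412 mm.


Q^1.85 = 95479
C^1.85 = 9339.8
D^4.87 = 2.0186e+09
p/m = 0.0030639 bar/m
p_total = 0.0030639 * 15.177 = 0.046501 bar

0.046501 bar


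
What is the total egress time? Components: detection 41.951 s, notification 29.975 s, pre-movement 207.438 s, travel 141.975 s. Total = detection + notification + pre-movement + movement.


Total = 41.951 + 29.975 + 207.438 + 141.975 = 421.339 s

421.339 s


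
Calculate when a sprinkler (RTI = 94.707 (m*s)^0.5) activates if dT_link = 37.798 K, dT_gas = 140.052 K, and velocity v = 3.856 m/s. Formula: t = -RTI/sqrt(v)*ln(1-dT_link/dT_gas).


dT_link/dT_gas = 0.26989
ln(1 - 0.26989) = -0.31455
t = -94.707 / sqrt(3.856) * -0.31455 = 15.171 s

15.171 s


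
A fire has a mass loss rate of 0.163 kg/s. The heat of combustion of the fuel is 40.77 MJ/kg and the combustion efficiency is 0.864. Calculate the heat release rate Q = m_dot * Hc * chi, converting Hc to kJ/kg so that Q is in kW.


Hc = 40.77 MJ/kg = 40.77 * 1000 kJ/kg = 40770 kJ/kg
Q = 0.163 kg/s * 40770 kJ/kg * 0.864 = 5741.7 kW

5741.7 kW


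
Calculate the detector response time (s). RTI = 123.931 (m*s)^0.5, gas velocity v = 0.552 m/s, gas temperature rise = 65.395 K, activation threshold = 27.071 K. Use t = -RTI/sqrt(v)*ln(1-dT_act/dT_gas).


dT_act/dT_gas = 0.41396
ln(1 - 0.41396) = -0.53437
t = -123.931 / sqrt(0.552) * -0.53437 = 89.136 s

89.136 s


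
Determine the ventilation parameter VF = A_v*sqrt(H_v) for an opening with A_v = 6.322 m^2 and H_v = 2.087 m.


sqrt(H_v) = 1.4446
VF = 6.322 * 1.4446 = 9.1330 m^(5/2)

9.1330 m^(5/2)


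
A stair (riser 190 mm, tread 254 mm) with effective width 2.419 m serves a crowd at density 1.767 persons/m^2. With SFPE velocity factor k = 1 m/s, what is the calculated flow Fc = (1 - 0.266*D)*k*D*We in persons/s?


1 - 0.266*D = 1 - 0.266*1.767 = 0.52998
Fs = 0.52998 * 1 * 1.767 = 0.93647 persons/(s*m)
Fc = 0.93647 * 2.419 = 2.2653 persons/s

2.2653 persons/s


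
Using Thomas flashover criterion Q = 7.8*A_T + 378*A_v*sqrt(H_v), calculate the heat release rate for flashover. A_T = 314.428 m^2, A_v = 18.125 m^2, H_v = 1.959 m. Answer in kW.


7.8*A_T = 2452.5
sqrt(H_v) = 1.3996
378*A_v*sqrt(H_v) = 9589.3
Q = 2452.5 + 9589.3 = 12042 kW

12042 kW


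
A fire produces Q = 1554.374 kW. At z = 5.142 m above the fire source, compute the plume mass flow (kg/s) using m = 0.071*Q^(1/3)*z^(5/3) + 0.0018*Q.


Q^(1/3) = 11.584
z^(5/3) = 15.319
First term = 0.071 * 11.584 * 15.319 = 12.599
Second term = 0.0018 * 1554.374 = 2.7979
m = 15.397 kg/s

15.397 kg/s


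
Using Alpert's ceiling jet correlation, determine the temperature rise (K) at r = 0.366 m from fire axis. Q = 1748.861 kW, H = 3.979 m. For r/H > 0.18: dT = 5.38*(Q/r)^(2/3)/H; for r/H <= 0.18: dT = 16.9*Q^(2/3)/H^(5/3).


r/H = 0.366 / 3.979 = 0.091983
r/H <= 0.18, so dT = 16.9*Q^(2/3)/H^(5/3)
Q^(2/3) = 145.16
H^(5/3) = 9.9913
dT = 16.9 * 145.16 / 9.9913 = 245.53 K

245.53 K


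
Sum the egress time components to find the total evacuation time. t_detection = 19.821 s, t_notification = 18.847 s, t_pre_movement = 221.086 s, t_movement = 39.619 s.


Total = 19.821 + 18.847 + 221.086 + 39.619 = 299.373 s

299.373 s


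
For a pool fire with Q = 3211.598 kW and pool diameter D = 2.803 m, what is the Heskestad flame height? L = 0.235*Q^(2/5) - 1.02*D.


Q^(2/5) = 25.275
0.235 * Q^(2/5) = 5.9396
1.02 * D = 2.8591
L = 3.0805 m

3.0805 m


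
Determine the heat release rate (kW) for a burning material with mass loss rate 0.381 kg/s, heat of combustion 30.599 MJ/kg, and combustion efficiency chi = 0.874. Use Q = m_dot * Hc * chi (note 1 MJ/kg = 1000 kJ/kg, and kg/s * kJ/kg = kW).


Hc = 30.599 MJ/kg = 30.599 * 1000 kJ/kg = 30599 kJ/kg
Q = 0.381 kg/s * 30599 kJ/kg * 0.874 = 10189 kW

10189 kW


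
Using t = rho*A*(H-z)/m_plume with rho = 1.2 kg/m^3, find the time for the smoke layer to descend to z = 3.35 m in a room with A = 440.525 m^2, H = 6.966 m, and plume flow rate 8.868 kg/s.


H - z = 3.616 m
t = 1.2 * 440.525 * 3.616 / 8.868 = 215.55 s

215.55 s


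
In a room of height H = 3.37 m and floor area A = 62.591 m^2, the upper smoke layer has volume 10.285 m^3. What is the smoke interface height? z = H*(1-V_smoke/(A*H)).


V/(A*H) = 0.048760
1 - 0.048760 = 0.95124
z = 3.37 * 0.95124 = 3.2057 m

3.2057 m


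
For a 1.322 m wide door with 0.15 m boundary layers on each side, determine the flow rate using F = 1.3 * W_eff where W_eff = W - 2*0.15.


W_eff = 1.322 - 0.30 = 1.022 m
F = 1.3 * 1.022 = 1.3286 persons/s

1.3286 persons/s


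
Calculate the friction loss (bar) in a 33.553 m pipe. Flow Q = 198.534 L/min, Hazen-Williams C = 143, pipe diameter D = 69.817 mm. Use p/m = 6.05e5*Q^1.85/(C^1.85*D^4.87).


Q^1.85 = 17824
C^1.85 = 9713.4
D^4.87 = 9.5519e+08
p/m = 0.0011622 bar/m
p_total = 0.0011622 * 33.553 = 0.038996 bar

0.038996 bar


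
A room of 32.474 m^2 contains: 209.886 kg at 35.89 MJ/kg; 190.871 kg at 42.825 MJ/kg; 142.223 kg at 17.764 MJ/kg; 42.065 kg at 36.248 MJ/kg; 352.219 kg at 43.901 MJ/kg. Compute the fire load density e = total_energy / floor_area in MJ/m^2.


Total energy = 209.886*35.89 + 190.871*42.825 + 142.223*17.764 + 42.065*36.248 + 352.219*43.901
= 7532.809 + 8174.051 + 2526.449 + 1524.772 + 15462.77
= 35220.85 MJ
e = 35220.85 / 32.474 = 1084.6 MJ/m^2

1084.6 MJ/m^2


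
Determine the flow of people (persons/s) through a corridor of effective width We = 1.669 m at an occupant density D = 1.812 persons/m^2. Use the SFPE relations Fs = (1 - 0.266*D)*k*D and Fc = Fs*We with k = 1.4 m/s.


1 - 0.266*D = 1 - 0.266*1.812 = 0.51801
Fs = 0.51801 * 1.4 * 1.812 = 1.3141 persons/(s*m)
Fc = 1.3141 * 1.669 = 2.1932 persons/s

2.1932 persons/s


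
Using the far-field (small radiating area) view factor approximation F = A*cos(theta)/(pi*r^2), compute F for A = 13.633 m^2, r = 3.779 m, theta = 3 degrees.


cos(3 deg) = 0.99863
pi*r^2 = 44.865
F = 13.633 * 0.99863 / 44.865 = 0.30345

0.30345


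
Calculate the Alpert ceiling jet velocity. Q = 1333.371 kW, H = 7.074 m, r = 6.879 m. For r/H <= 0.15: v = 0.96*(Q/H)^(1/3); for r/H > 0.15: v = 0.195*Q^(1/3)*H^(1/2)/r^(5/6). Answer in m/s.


r/H = 6.879 / 7.074 = 0.97243
r/H > 0.15, so v = 0.195*Q^(1/3)*H^(1/2)/r^(5/6)
Q^(1/3) = 11.007
H^(1/2) = 2.6597
r^(5/6) = 4.9881
v = 0.195 * 11.007 * 2.6597 / 4.9881 = 1.1444 m/s

1.1444 m/s
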